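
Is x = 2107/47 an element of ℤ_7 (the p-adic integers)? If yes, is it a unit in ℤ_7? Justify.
x ∈ ℤ_7 but not a unit; v_7(x) = 2 > 0

ℤ_7 = {x ∈ ℚ_7 : v_7(x) ≥ 0} and ℤ_7^× = {x ∈ ℤ_7 : v_7(x) = 0}. Here v_7(2107/47) = v_7(num) − v_7(den) = 2; compare against these criteria.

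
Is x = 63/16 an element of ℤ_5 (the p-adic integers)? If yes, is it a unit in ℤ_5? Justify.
x ∈ ℤ_5^× (unit); v_5(x) = 0

ℤ_5 = {x ∈ ℚ_5 : v_5(x) ≥ 0} and ℤ_5^× = {x ∈ ℤ_5 : v_5(x) = 0}. Here v_5(63/16) = v_5(num) − v_5(den) = 0; compare against these criteria.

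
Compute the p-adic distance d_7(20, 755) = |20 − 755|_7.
d_7(20, 755) = 1/49

Step 1 — x − y = 20 − 755 = -735. Step 2 — v_7(-735) = 2 (factor: -735 = −(7^2 · 15); the sign does not affect v_p). Step 3 — |x − y|_7 = 7^{-2} = 1/49.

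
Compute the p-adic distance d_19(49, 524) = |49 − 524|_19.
d_19(49, 524) = 1/19

Step 1 — x − y = 49 − 524 = -475. Step 2 — v_19(-475) = 1 (factor: -475 = −(19^1 · 25); the sign does not affect v_p). Step 3 — |x − y|_19 = 19^{-1} = 1/19.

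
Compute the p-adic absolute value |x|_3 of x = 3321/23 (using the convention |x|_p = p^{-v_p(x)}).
|3321/23|_3 = 1/81

Step 1 — compute v_3(x) by factoring powers of 3 out of the numerator and denominator: v_3(3321/23) = 4. Step 2 — apply |x|_p = p^{-v_p(x)} = 3^{-4} = 1/81.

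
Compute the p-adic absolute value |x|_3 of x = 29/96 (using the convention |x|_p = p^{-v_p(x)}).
|29/96|_3 = 3

Step 1 — compute v_3(x) by factoring powers of 3 out of the numerator and denominator: v_3(29/96) = -1. Step 2 — apply |x|_p = p^{-v_p(x)} = 3^{1} = 3.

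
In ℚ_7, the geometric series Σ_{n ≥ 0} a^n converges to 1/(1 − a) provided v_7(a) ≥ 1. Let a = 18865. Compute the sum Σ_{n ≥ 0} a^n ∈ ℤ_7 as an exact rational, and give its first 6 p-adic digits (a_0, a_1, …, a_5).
Σ a^n = 1/(1 − a) = -1/18864;  first 6 digits = (1, 0, 0, 6, 0, 1)

v_7(a) = 3 ≥ 1, so the series converges in ℤ_7 to 1/(1 − a) = 1/(1 − 18865) = -1/18864. Expand this rational in ℤ_7: compute digits iteratively via d_i = x_i mod 7, x_{i+1} = (x_i − d_i)/7. The first 6 digits are (1, 0, 0, 6, 0, 1).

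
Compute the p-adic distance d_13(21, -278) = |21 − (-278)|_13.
d_13(21, -278) = 1/13

Step 1 — x − y = 21 − (-278) = 299. Step 2 — v_13(299) = 1 (factor: 299 = (13^1 · 23); the sign does not affect v_p). Step 3 — |x − y|_13 = 13^{-1} = 1/13.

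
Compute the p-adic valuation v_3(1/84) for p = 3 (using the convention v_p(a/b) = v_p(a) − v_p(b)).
v_3(1/84) = -1

Factor powers of 3 from the numerator and denominator of the reduced fraction: 1 = 3^0 · 1 and 84 = 3^1 · 28. Apply v_p(a/b) = v_p(a) − v_p(b): v_3(1/84) = 0 − 1 = -1.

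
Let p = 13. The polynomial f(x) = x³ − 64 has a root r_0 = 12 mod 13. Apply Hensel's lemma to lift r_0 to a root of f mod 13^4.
r_3 = 26610 (mod 28561)

Hensel: r_{i+1} = r_i − f(r_i)/f′(r_i) mod 13^{i+2}, where f′(x) = 3x². Iterate:
  r_0 = 12 (mod 13)
  r_1 = 77 (mod 169)
  r_2 = 246 (mod 2197)
  r_3 = 26610 (mod 28561)
Final: r = 26610 with f(r) ≡ 0 mod 13^4.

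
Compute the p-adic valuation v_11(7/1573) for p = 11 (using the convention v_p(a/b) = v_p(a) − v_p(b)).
v_11(7/1573) = -2

Factor powers of 11 from the numerator and denominator of the reduced fraction: 7 = 11^0 · 7 and 1573 = 11^2 · 13. Apply v_p(a/b) = v_p(a) − v_p(b): v_11(7/1573) = 0 − 2 = -2.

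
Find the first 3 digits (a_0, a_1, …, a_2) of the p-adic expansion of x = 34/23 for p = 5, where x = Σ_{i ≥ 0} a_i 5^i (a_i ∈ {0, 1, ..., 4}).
(a_0, …, a_2) = (3, 1, 3)

v_5(34/23) = 0 (numerator and denominator both coprime to 5), so x ∈ ℤ_5^×. Compute digits iteratively via a_i = x_i mod 5, x_{i+1} = (x_i − a_i)/5, with x_0 = x:
  x_0 = 34/23;  a_0 = 3;  x_1 = (x_0 − 3)/5 = -7/23
  x_1 = -7/23;  a_1 = 1;  x_2 = (x_1 − 1)/5 = -6/23
  x_2 = -6/23;  a_2 = 3;  x_3 = (x_2 − 3)/5 = -15/23
Digits: (3, 1, 3).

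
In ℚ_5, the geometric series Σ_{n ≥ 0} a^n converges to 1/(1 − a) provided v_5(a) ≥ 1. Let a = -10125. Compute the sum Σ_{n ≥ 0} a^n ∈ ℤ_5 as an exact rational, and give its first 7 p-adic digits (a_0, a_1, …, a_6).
Σ a^n = 1/(1 − a) = 1/10126;  first 7 digits = (1, 0, 0, 4, 3, 1, 0)

v_5(a) = 3 ≥ 1, so the series converges in ℤ_5 to 1/(1 − a) = 1/(1 − (-10125)) = 1/10126. Expand this rational in ℤ_5: compute digits iteratively via d_i = x_i mod 5, x_{i+1} = (x_i − d_i)/5. The first 7 digits are (1, 0, 0, 4, 3, 1, 0).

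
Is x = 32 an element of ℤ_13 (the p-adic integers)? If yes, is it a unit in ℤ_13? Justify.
x ∈ ℤ_13^× (unit); v_13(x) = 0

ℤ_13 = {x ∈ ℚ_13 : v_13(x) ≥ 0} and ℤ_13^× = {x ∈ ℤ_13 : v_13(x) = 0}. Here v_13(32) = v_13(num) − v_13(den) = 0; compare against these criteria.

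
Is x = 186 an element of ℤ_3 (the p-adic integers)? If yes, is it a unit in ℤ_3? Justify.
x ∈ ℤ_3 but not a unit; v_3(x) = 1 > 0

ℤ_3 = {x ∈ ℚ_3 : v_3(x) ≥ 0} and ℤ_3^× = {x ∈ ℤ_3 : v_3(x) = 0}. Here v_3(186) = v_3(num) − v_3(den) = 1; compare against these criteria.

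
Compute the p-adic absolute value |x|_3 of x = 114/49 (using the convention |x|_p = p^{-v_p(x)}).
|114/49|_3 = 1/3

Step 1 — compute v_3(x) by factoring powers of 3 out of the numerator and denominator: v_3(114/49) = 1. Step 2 — apply |x|_p = p^{-v_p(x)} = 3^{-1} = 1/3.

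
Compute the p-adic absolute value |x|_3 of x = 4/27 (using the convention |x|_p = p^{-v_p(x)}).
|4/27|_3 = 27

Step 1 — compute v_3(x) by factoring powers of 3 out of the numerator and denominator: v_3(4/27) = -3. Step 2 — apply |x|_p = p^{-v_p(x)} = 3^{3} = 27.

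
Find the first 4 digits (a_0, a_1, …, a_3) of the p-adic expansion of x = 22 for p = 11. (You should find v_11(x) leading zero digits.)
(a_0, …, a_3) = (0, 2, 0, 0)

v_11(22) = 1, so a_0 = ... = a_0 = 0. Factor out: x = 11^1 · u with u = 2 a unit in ℤ_11. Expand u iteratively via a_{v+i} = u_i mod 11, u_{i+1} = (u_i − a_{v+i})/11:
  u_0 = 2;  a_1 = 2;  u_1 = (u_0 − 2)/11 = 0
  u_1 = 0;  a_2 = 0;  u_2 = (u_1 − 0)/11 = 0
  u_2 = 0;  a_3 = 0;  u_3 = (u_2 − 0)/11 = 0
Digits: (0, 2, 0, 0).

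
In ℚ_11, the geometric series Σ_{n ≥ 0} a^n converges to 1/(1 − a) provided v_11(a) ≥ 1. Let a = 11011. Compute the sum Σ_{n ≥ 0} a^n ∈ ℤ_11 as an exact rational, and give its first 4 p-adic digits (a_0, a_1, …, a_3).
Σ a^n = 1/(1 − a) = -1/11010;  first 4 digits = (1, 0, 3, 8)

v_11(a) = 2 ≥ 1, so the series converges in ℤ_11 to 1/(1 − a) = 1/(1 − 11011) = -1/11010. Expand this rational in ℤ_11: compute digits iteratively via d_i = x_i mod 11, x_{i+1} = (x_i − d_i)/11. The first 4 digits are (1, 0, 3, 8).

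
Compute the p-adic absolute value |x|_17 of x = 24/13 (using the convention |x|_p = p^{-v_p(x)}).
|24/13|_17 = 1

Step 1 — compute v_17(x) by factoring powers of 17 out of the numerator and denominator: v_17(24/13) = 0. Step 2 — apply |x|_p = p^{-v_p(x)} = 17^{0} = 1.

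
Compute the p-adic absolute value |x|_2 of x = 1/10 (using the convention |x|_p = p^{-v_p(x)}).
|1/10|_2 = 2

Step 1 — compute v_2(x) by factoring powers of 2 out of the numerator and denominator: v_2(1/10) = -1. Step 2 — apply |x|_p = p^{-v_p(x)} = 2^{1} = 2.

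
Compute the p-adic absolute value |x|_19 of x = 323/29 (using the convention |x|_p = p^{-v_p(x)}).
|323/29|_19 = 1/19

Step 1 — compute v_19(x) by factoring powers of 19 out of the numerator and denominator: v_19(323/29) = 1. Step 2 — apply |x|_p = p^{-v_p(x)} = 19^{-1} = 1/19.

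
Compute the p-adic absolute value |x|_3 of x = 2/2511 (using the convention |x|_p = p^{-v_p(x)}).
|2/2511|_3 = 81

Step 1 — compute v_3(x) by factoring powers of 3 out of the numerator and denominator: v_3(2/2511) = -4. Step 2 — apply |x|_p = p^{-v_p(x)} = 3^{4} = 81.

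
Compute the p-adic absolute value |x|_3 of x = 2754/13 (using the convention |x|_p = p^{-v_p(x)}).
|2754/13|_3 = 1/81

Step 1 — compute v_3(x) by factoring powers of 3 out of the numerator and denominator: v_3(2754/13) = 4. Step 2 — apply |x|_p = p^{-v_p(x)} = 3^{-4} = 1/81.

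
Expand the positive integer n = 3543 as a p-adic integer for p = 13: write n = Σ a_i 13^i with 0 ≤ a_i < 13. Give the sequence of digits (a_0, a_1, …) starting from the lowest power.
(a_0, a_1, …) = (7, 12, 7, 1)

Repeated division by 13 gives the digits low-to-high: 3543 = 7 + 12·13^1 + 7·13^2 + 1·13^3. Digit sequence: (7, 12, 7, 1).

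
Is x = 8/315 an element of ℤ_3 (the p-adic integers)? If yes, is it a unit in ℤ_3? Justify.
x ∉ ℤ_3 (v_3(x) = -2 < 0)

ℤ_3 = {x ∈ ℚ_3 : v_3(x) ≥ 0} and ℤ_3^× = {x ∈ ℤ_3 : v_3(x) = 0}. Here v_3(8/315) = v_3(num) − v_3(den) = -2; compare against these criteria.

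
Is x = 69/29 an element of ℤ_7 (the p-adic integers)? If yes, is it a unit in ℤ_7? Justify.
x ∈ ℤ_7^× (unit); v_7(x) = 0

ℤ_7 = {x ∈ ℚ_7 : v_7(x) ≥ 0} and ℤ_7^× = {x ∈ ℤ_7 : v_7(x) = 0}. Here v_7(69/29) = v_7(num) − v_7(den) = 0; compare against these criteria.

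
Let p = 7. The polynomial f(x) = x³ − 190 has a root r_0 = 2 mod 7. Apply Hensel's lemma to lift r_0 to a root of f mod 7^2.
r_1 = 9 (mod 49)

Hensel: r_{i+1} = r_i − f(r_i)/f′(r_i) mod 7^{i+2}, where f′(x) = 3x². Iterate:
  r_0 = 2 (mod 7)
  r_1 = 9 (mod 49)
Final: r = 9 with f(r) ≡ 0 mod 7^2.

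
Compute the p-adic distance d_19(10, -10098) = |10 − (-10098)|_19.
d_19(10, -10098) = 1/361

Step 1 — x − y = 10 − (-10098) = 10108. Step 2 — v_19(10108) = 2 (factor: 10108 = (19^2 · 28); the sign does not affect v_p). Step 3 — |x − y|_19 = 19^{-2} = 1/361.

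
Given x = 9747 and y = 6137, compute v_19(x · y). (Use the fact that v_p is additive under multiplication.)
v_19(59817339) = 4

v_p(x) = 2 (factor: 9747 = 19^2 · 27); v_p(y) = 2 (factor: 6137 = 19^2 · 17). Additivity: v_p(xy) = v_p(x) + v_p(y) = 2 + 2 = 4. (Direct check: xy = 59817339 = 19^4 · (459).)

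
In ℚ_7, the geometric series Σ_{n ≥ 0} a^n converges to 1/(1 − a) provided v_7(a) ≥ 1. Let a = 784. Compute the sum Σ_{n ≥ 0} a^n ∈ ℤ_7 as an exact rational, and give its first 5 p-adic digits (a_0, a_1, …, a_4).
Σ a^n = 1/(1 − a) = -1/783;  first 5 digits = (1, 0, 2, 2, 4)

v_7(a) = 2 ≥ 1, so the series converges in ℤ_7 to 1/(1 − a) = 1/(1 − 784) = -1/783. Expand this rational in ℤ_7: compute digits iteratively via d_i = x_i mod 7, x_{i+1} = (x_i − d_i)/7. The first 5 digits are (1, 0, 2, 2, 4).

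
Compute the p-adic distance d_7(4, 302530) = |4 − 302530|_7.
d_7(4, 302530) = 1/16807

Step 1 — x − y = 4 − 302530 = -302526. Step 2 — v_7(-302526) = 5 (factor: -302526 = −(7^5 · 18); the sign does not affect v_p). Step 3 — |x − y|_7 = 7^{-5} = 1/16807.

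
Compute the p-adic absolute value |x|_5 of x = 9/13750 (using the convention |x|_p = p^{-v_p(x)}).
|9/13750|_5 = 625

Step 1 — compute v_5(x) by factoring powers of 5 out of the numerator and denominator: v_5(9/13750) = -4. Step 2 — apply |x|_p = p^{-v_p(x)} = 5^{4} = 625.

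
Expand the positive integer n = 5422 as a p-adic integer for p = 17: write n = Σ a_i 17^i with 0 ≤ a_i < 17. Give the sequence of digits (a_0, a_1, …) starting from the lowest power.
(a_0, a_1, …) = (16, 12, 1, 1)

Repeated division by 17 gives the digits low-to-high: 5422 = 16 + 12·17^1 + 1·17^2 + 1·17^3. Digit sequence: (16, 12, 1, 1).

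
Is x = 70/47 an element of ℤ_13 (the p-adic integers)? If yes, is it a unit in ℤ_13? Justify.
x ∈ ℤ_13^× (unit); v_13(x) = 0

ℤ_13 = {x ∈ ℚ_13 : v_13(x) ≥ 0} and ℤ_13^× = {x ∈ ℤ_13 : v_13(x) = 0}. Here v_13(70/47) = v_13(num) − v_13(den) = 0; compare against these criteria.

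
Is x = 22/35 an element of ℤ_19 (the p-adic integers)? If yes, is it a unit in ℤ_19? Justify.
x ∈ ℤ_19^× (unit); v_19(x) = 0

ℤ_19 = {x ∈ ℚ_19 : v_19(x) ≥ 0} and ℤ_19^× = {x ∈ ℤ_19 : v_19(x) = 0}. Here v_19(22/35) = v_19(num) − v_19(den) = 0; compare against these criteria.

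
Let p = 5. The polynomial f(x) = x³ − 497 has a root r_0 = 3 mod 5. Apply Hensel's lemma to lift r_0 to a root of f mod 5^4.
r_3 = 38 (mod 625)

Hensel: r_{i+1} = r_i − f(r_i)/f′(r_i) mod 5^{i+2}, where f′(x) = 3x². Iterate:
  r_0 = 3 (mod 5)
  r_1 = 13 (mod 25)
  r_2 = 38 (mod 125)
  r_3 = 38 (mod 625)
Final: r = 38 with f(r) ≡ 0 mod 5^4.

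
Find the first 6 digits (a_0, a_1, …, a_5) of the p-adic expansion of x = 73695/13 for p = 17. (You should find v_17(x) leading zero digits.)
(a_0, …, a_5) = (0, 0, 0, 9, 10, 2)

v_17(73695/13) = 3, so a_0 = ... = a_2 = 0. Factor out: x = 17^3 · u with u = 15/13 a unit in ℤ_17. Expand u iteratively via a_{v+i} = u_i mod 17, u_{i+1} = (u_i − a_{v+i})/17:
  u_0 = 15/13;  a_3 = 9;  u_1 = (u_0 − 9)/17 = -6/13
  u_1 = -6/13;  a_4 = 10;  u_2 = (u_1 − 10)/17 = -8/13
  u_2 = -8/13;  a_5 = 2;  u_3 = (u_2 − 2)/17 = -2/13
Digits: (0, 0, 0, 9, 10, 2).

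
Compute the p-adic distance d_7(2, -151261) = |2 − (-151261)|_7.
d_7(2, -151261) = 1/16807

Step 1 — x − y = 2 − (-151261) = 151263. Step 2 — v_7(151263) = 5 (factor: 151263 = (7^5 · 9); the sign does not affect v_p). Step 3 — |x − y|_7 = 7^{-5} = 1/16807.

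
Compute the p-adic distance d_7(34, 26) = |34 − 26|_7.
d_7(34, 26) = 1

Step 1 — x − y = 34 − 26 = 8. Step 2 — v_7(8) = 0 (factor: 8 = (7^0 · 8); the sign does not affect v_p). Step 3 — |x − y|_7 = 7^{0} = 1.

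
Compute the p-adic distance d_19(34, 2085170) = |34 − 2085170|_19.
d_19(34, 2085170) = 1/130321

Step 1 — x − y = 34 − 2085170 = -2085136. Step 2 — v_19(-2085136) = 4 (factor: -2085136 = −(19^4 · 16); the sign does not affect v_p). Step 3 — |x − y|_19 = 19^{-4} = 1/130321.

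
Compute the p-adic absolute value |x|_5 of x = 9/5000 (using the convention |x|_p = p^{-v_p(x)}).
|9/5000|_5 = 625

Step 1 — compute v_5(x) by factoring powers of 5 out of the numerator and denominator: v_5(9/5000) = -4. Step 2 — apply |x|_p = p^{-v_p(x)} = 5^{4} = 625.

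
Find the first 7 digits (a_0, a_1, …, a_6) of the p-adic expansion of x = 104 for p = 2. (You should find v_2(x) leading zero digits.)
(a_0, …, a_6) = (0, 0, 0, 1, 0, 1, 1)

v_2(104) = 3, so a_0 = ... = a_2 = 0. Factor out: x = 2^3 · u with u = 13 a unit in ℤ_2. Expand u iteratively via a_{v+i} = u_i mod 2, u_{i+1} = (u_i − a_{v+i})/2:
  u_0 = 13;  a_3 = 1;  u_1 = (u_0 − 1)/2 = 6
  u_1 = 6;  a_4 = 0;  u_2 = (u_1 − 0)/2 = 3
  u_2 = 3;  a_5 = 1;  u_3 = (u_2 − 1)/2 = 1
  u_3 = 1;  a_6 = 1;  u_4 = (u_3 − 1)/2 = 0
Digits: (0, 0, 0, 1, 0, 1, 1).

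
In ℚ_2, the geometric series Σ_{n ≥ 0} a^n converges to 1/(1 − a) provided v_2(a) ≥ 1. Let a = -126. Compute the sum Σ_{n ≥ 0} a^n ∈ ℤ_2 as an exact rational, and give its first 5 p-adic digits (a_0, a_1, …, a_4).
Σ a^n = 1/(1 − a) = 1/127;  first 5 digits = (1, 1, 1, 1, 1)

v_2(a) = 1 ≥ 1, so the series converges in ℤ_2 to 1/(1 − a) = 1/(1 − (-126)) = 1/127. Expand this rational in ℤ_2: compute digits iteratively via d_i = x_i mod 2, x_{i+1} = (x_i − d_i)/2. The first 5 digits are (1, 1, 1, 1, 1).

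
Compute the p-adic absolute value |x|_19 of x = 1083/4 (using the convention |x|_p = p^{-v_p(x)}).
|1083/4|_19 = 1/361

Step 1 — compute v_19(x) by factoring powers of 19 out of the numerator and denominator: v_19(1083/4) = 2. Step 2 — apply |x|_p = p^{-v_p(x)} = 19^{-2} = 1/361.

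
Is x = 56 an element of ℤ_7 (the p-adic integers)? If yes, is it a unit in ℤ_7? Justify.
x ∈ ℤ_7 but not a unit; v_7(x) = 1 > 0

ℤ_7 = {x ∈ ℚ_7 : v_7(x) ≥ 0} and ℤ_7^× = {x ∈ ℤ_7 : v_7(x) = 0}. Here v_7(56) = v_7(num) − v_7(den) = 1; compare against these criteria.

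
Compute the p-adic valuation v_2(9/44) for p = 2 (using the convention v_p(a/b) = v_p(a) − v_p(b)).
v_2(9/44) = -2

Factor powers of 2 from the numerator and denominator of the reduced fraction: 9 = 2^0 · 9 and 44 = 2^2 · 11. Apply v_p(a/b) = v_p(a) − v_p(b): v_2(9/44) = 0 − 2 = -2.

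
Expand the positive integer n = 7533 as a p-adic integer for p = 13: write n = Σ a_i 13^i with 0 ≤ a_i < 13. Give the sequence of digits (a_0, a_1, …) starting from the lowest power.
(a_0, a_1, …) = (6, 7, 5, 3)

Repeated division by 13 gives the digits low-to-high: 7533 = 6 + 7·13^1 + 5·13^2 + 3·13^3. Digit sequence: (6, 7, 5, 3).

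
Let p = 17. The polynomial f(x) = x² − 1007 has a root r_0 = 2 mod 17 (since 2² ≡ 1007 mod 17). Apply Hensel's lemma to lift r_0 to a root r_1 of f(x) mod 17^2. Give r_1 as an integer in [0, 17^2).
r_1 = 36 (mod 289)

Hensel's recurrence: r_{i+1} = r_i − f(r_i)·(f′(r_i))^{-1} mod 17^{i+2}, with f′(x) = 2x. Iterate:
  r_0 = 2 (mod 17)
  r_1 = 36 (mod 289)
Final: r_1 = 36, and one checks f(r_1) ≡ 0 mod 17^2.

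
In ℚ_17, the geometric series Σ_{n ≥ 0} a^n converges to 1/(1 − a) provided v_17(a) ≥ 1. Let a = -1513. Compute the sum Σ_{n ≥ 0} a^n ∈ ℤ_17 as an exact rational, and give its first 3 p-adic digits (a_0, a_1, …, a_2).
Σ a^n = 1/(1 − a) = 1/1514;  first 3 digits = (1, 13, 10)

v_17(a) = 1 ≥ 1, so the series converges in ℤ_17 to 1/(1 − a) = 1/(1 − (-1513)) = 1/1514. Expand this rational in ℤ_17: compute digits iteratively via d_i = x_i mod 17, x_{i+1} = (x_i − d_i)/17. The first 3 digits are (1, 13, 10).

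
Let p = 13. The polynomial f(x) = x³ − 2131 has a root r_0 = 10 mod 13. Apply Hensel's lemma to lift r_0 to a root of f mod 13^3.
r_2 = 1479 (mod 2197)

Hensel: r_{i+1} = r_i − f(r_i)/f′(r_i) mod 13^{i+2}, where f′(x) = 3x². Iterate:
  r_0 = 10 (mod 13)
  r_1 = 127 (mod 169)
  r_2 = 1479 (mod 2197)
Final: r = 1479 with f(r) ≡ 0 mod 13^3.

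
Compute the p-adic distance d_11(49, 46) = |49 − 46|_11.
d_11(49, 46) = 1

Step 1 — x − y = 49 − 46 = 3. Step 2 — v_11(3) = 0 (factor: 3 = (11^0 · 3); the sign does not affect v_p). Step 3 — |x − y|_11 = 11^{0} = 1.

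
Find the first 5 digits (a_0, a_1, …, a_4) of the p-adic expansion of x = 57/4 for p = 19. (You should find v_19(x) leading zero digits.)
(a_0, …, a_4) = (0, 15, 4, 14, 4)

v_19(57/4) = 1, so a_0 = ... = a_0 = 0. Factor out: x = 19^1 · u with u = 3/4 a unit in ℤ_19. Expand u iteratively via a_{v+i} = u_i mod 19, u_{i+1} = (u_i − a_{v+i})/19:
  u_0 = 3/4;  a_1 = 15;  u_1 = (u_0 − 15)/19 = -3/4
  u_1 = -3/4;  a_2 = 4;  u_2 = (u_1 − 4)/19 = -1/4
  u_2 = -1/4;  a_3 = 14;  u_3 = (u_2 − 14)/19 = -3/4
  u_3 = -3/4;  a_4 = 4;  u_4 = (u_3 − 4)/19 = -1/4
Digits: (0, 15, 4, 14, 4).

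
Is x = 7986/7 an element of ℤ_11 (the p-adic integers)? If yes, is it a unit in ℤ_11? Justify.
x ∈ ℤ_11 but not a unit; v_11(x) = 3 > 0

ℤ_11 = {x ∈ ℚ_11 : v_11(x) ≥ 0} and ℤ_11^× = {x ∈ ℤ_11 : v_11(x) = 0}. Here v_11(7986/7) = v_11(num) − v_11(den) = 3; compare against these criteria.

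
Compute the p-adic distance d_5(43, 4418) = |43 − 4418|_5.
d_5(43, 4418) = 1/625

Step 1 — x − y = 43 − 4418 = -4375. Step 2 — v_5(-4375) = 4 (factor: -4375 = −(5^4 · 7); the sign does not affect v_p). Step 3 — |x − y|_5 = 5^{-4} = 1/625.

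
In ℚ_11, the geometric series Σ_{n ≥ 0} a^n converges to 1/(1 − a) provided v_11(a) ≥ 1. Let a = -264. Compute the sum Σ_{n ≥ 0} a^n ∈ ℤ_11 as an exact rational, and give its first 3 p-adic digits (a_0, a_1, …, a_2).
Σ a^n = 1/(1 − a) = 1/265;  first 3 digits = (1, 9, 1)

v_11(a) = 1 ≥ 1, so the series converges in ℤ_11 to 1/(1 − a) = 1/(1 − (-264)) = 1/265. Expand this rational in ℤ_11: compute digits iteratively via d_i = x_i mod 11, x_{i+1} = (x_i − d_i)/11. The first 3 digits are (1, 9, 1).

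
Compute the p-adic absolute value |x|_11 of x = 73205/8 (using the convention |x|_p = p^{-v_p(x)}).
|73205/8|_11 = 1/14641

Step 1 — compute v_11(x) by factoring powers of 11 out of the numerator and denominator: v_11(73205/8) = 4. Step 2 — apply |x|_p = p^{-v_p(x)} = 11^{-4} = 1/14641.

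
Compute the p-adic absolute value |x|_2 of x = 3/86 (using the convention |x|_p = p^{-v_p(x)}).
|3/86|_2 = 2

Step 1 — compute v_2(x) by factoring powers of 2 out of the numerator and denominator: v_2(3/86) = -1. Step 2 — apply |x|_p = p^{-v_p(x)} = 2^{1} = 2.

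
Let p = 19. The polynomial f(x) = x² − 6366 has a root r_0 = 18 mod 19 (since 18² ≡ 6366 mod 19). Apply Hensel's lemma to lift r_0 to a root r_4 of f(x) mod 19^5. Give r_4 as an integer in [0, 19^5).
r_4 = 850401 (mod 2476099)

Hensel's recurrence: r_{i+1} = r_i − f(r_i)·(f′(r_i))^{-1} mod 19^{i+2}, with f′(x) = 2x. Iterate:
  r_0 = 18 (mod 19)
  r_1 = 246 (mod 361)
  r_2 = 6744 (mod 6859)
  r_3 = 68475 (mod 130321)
  r_4 = 850401 (mod 2476099)
Final: r_4 = 850401, and one checks f(r_4) ≡ 0 mod 19^5.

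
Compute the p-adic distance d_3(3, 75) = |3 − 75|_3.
d_3(3, 75) = 1/9

Step 1 — x − y = 3 − 75 = -72. Step 2 — v_3(-72) = 2 (factor: -72 = −(3^2 · 8); the sign does not affect v_p). Step 3 — |x − y|_3 = 3^{-2} = 1/9.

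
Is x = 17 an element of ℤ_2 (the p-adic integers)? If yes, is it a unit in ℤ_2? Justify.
x ∈ ℤ_2^× (unit); v_2(x) = 0

ℤ_2 = {x ∈ ℚ_2 : v_2(x) ≥ 0} and ℤ_2^× = {x ∈ ℤ_2 : v_2(x) = 0}. Here v_2(17) = v_2(num) − v_2(den) = 0; compare against these criteria.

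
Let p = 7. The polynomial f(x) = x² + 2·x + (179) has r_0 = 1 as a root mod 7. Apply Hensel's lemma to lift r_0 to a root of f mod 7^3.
r_2 = 274 (mod 343)

Hensel: r_{i+1} = r_i − f(r_i)·(f′(r_i))^{-1} mod 7^{i+2}, f′(x) = 2x + 2. Iterate:
  r_0 = 1 (mod 7)
  r_1 = 29 (mod 49)
  r_2 = 274 (mod 343)
Final: r = 274 satisfies f(r) ≡ 0 mod 7^3.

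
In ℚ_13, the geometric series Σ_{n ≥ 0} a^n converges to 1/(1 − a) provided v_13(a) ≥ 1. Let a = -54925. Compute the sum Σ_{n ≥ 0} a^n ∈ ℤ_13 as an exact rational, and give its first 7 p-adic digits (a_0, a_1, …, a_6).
Σ a^n = 1/(1 − a) = 1/54926;  first 7 digits = (1, 0, 0, 1, 11, 12, 0)

v_13(a) = 3 ≥ 1, so the series converges in ℤ_13 to 1/(1 − a) = 1/(1 − (-54925)) = 1/54926. Expand this rational in ℤ_13: compute digits iteratively via d_i = x_i mod 13, x_{i+1} = (x_i − d_i)/13. The first 7 digits are (1, 0, 0, 1, 11, 12, 0).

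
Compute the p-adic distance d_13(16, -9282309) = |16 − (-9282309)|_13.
d_13(16, -9282309) = 1/371293

Step 1 — x − y = 16 − (-9282309) = 9282325. Step 2 — v_13(9282325) = 5 (factor: 9282325 = (13^5 · 25); the sign does not affect v_p). Step 3 — |x − y|_13 = 13^{-5} = 1/371293.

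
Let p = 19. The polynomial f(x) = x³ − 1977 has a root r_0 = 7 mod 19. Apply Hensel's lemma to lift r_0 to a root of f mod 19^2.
r_1 = 330 (mod 361)

Hensel: r_{i+1} = r_i − f(r_i)/f′(r_i) mod 19^{i+2}, where f′(x) = 3x². Iterate:
  r_0 = 7 (mod 19)
  r_1 = 330 (mod 361)
Final: r = 330 with f(r) ≡ 0 mod 19^2.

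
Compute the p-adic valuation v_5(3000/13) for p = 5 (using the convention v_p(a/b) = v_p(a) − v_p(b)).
v_5(3000/13) = 3

Factor powers of 5 from the numerator and denominator of the reduced fraction: 3000 = 5^3 · 24 and 13 = 5^0 · 13. Apply v_p(a/b) = v_p(a) − v_p(b): v_5(3000/13) = 3 − 0 = 3.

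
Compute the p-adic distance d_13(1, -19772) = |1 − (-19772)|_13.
d_13(1, -19772) = 1/2197

Step 1 — x − y = 1 − (-19772) = 19773. Step 2 — v_13(19773) = 3 (factor: 19773 = (13^3 · 9); the sign does not affect v_p). Step 3 — |x − y|_13 = 13^{-3} = 1/2197.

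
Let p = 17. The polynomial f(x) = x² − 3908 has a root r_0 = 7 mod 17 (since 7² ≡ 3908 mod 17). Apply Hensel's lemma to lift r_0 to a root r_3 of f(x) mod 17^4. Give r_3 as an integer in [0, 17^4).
r_3 = 44768 (mod 83521)

Hensel's recurrence: r_{i+1} = r_i − f(r_i)·(f′(r_i))^{-1} mod 17^{i+2}, with f′(x) = 2x. Iterate:
  r_0 = 7 (mod 17)
  r_1 = 262 (mod 289)
  r_2 = 551 (mod 4913)
  r_3 = 44768 (mod 83521)
Final: r_3 = 44768, and one checks f(r_3) ≡ 0 mod 17^4.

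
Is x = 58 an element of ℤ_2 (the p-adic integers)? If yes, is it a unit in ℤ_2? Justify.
x ∈ ℤ_2 but not a unit; v_2(x) = 1 > 0

ℤ_2 = {x ∈ ℚ_2 : v_2(x) ≥ 0} and ℤ_2^× = {x ∈ ℤ_2 : v_2(x) = 0}. Here v_2(58) = v_2(num) − v_2(den) = 1; compare against these criteria.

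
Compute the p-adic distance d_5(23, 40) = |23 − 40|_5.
d_5(23, 40) = 1

Step 1 — x − y = 23 − 40 = -17. Step 2 — v_5(-17) = 0 (factor: -17 = −(5^0 · 17); the sign does not affect v_p). Step 3 — |x − y|_5 = 5^{0} = 1.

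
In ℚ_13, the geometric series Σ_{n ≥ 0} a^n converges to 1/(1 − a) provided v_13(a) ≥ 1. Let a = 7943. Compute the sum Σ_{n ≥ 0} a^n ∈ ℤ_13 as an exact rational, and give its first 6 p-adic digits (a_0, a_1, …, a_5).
Σ a^n = 1/(1 − a) = -1/7942;  first 6 digits = (1, 0, 8, 3, 12, 0)

v_13(a) = 2 ≥ 1, so the series converges in ℤ_13 to 1/(1 − a) = 1/(1 − 7943) = -1/7942. Expand this rational in ℤ_13: compute digits iteratively via d_i = x_i mod 13, x_{i+1} = (x_i − d_i)/13. The first 6 digits are (1, 0, 8, 3, 12, 0).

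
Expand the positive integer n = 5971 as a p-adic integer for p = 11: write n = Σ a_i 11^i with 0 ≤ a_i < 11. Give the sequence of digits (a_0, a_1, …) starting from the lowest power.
(a_0, a_1, …) = (9, 3, 5, 4)

Repeated division by 11 gives the digits low-to-high: 5971 = 9 + 3·11^1 + 5·11^2 + 4·11^3. Digit sequence: (9, 3, 5, 4).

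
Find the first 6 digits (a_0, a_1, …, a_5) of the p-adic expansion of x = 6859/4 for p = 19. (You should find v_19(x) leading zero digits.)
(a_0, …, a_5) = (0, 0, 0, 5, 14, 4)

v_19(6859/4) = 3, so a_0 = ... = a_2 = 0. Factor out: x = 19^3 · u with u = 1/4 a unit in ℤ_19. Expand u iteratively via a_{v+i} = u_i mod 19, u_{i+1} = (u_i − a_{v+i})/19:
  u_0 = 1/4;  a_3 = 5;  u_1 = (u_0 − 5)/19 = -1/4
  u_1 = -1/4;  a_4 = 14;  u_2 = (u_1 − 14)/19 = -3/4
  u_2 = -3/4;  a_5 = 4;  u_3 = (u_2 − 4)/19 = -1/4
Digits: (0, 0, 0, 5, 14, 4).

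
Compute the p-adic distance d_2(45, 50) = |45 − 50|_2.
d_2(45, 50) = 1

Step 1 — x − y = 45 − 50 = -5. Step 2 — v_2(-5) = 0 (factor: -5 = −(2^0 · 5); the sign does not affect v_p). Step 3 — |x − y|_2 = 2^{0} = 1.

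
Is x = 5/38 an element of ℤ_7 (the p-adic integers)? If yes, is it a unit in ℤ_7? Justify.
x ∈ ℤ_7^× (unit); v_7(x) = 0

ℤ_7 = {x ∈ ℚ_7 : v_7(x) ≥ 0} and ℤ_7^× = {x ∈ ℤ_7 : v_7(x) = 0}. Here v_7(5/38) = v_7(num) − v_7(den) = 0; compare against these criteria.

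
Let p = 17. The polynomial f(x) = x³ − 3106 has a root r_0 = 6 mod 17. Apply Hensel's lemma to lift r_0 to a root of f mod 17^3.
r_2 = 3763 (mod 4913)

Hensel: r_{i+1} = r_i − f(r_i)/f′(r_i) mod 17^{i+2}, where f′(x) = 3x². Iterate:
  r_0 = 6 (mod 17)
  r_1 = 6 (mod 289)
  r_2 = 3763 (mod 4913)
Final: r = 3763 with f(r) ≡ 0 mod 17^3.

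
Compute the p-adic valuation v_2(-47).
v_2(-47) = 0

v_2(n) is the largest exponent k such that 2^k divides n. Factor out: -47 = -2^0 · 47. (Sign doesn't affect v_p.) So v_2(-47) = 0.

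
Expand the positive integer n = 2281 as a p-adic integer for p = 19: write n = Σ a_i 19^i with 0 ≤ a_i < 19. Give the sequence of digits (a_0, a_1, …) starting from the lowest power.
(a_0, a_1, …) = (1, 6, 6)

Repeated division by 19 gives the digits low-to-high: 2281 = 1 + 6·19^1 + 6·19^2. Digit sequence: (1, 6, 6).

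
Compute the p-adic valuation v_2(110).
v_2(110) = 1

v_2(n) is the largest exponent k such that 2^k divides n. Factor out: 110 = 2^1 · 55. (Sign doesn't affect v_p.) So v_2(110) = 1.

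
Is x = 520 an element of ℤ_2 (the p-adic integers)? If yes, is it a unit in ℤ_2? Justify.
x ∈ ℤ_2 but not a unit; v_2(x) = 3 > 0

ℤ_2 = {x ∈ ℚ_2 : v_2(x) ≥ 0} and ℤ_2^× = {x ∈ ℤ_2 : v_2(x) = 0}. Here v_2(520) = v_2(num) − v_2(den) = 3; compare against these criteria.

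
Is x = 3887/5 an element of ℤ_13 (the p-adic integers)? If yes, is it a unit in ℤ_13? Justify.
x ∈ ℤ_13 but not a unit; v_13(x) = 2 > 0

ℤ_13 = {x ∈ ℚ_13 : v_13(x) ≥ 0} and ℤ_13^× = {x ∈ ℤ_13 : v_13(x) = 0}. Here v_13(3887/5) = v_13(num) − v_13(den) = 2; compare against these criteria.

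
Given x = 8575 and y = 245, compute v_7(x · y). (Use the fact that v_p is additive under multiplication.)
v_7(2100875) = 5

v_p(x) = 3 (factor: 8575 = 7^3 · 25); v_p(y) = 2 (factor: 245 = 7^2 · 5). Additivity: v_p(xy) = v_p(x) + v_p(y) = 3 + 2 = 5. (Direct check: xy = 2100875 = 7^5 · (125).)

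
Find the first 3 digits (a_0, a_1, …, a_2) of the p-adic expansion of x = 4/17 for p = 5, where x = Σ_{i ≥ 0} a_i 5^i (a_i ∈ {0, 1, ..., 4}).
(a_0, …, a_2) = (2, 2, 1)

v_5(4/17) = 0 (numerator and denominator both coprime to 5), so x ∈ ℤ_5^×. Compute digits iteratively via a_i = x_i mod 5, x_{i+1} = (x_i − a_i)/5, with x_0 = x:
  x_0 = 4/17;  a_0 = 2;  x_1 = (x_0 − 2)/5 = -6/17
  x_1 = -6/17;  a_1 = 2;  x_2 = (x_1 − 2)/5 = -8/17
  x_2 = -8/17;  a_2 = 1;  x_3 = (x_2 − 1)/5 = -5/17
Digits: (2, 2, 1).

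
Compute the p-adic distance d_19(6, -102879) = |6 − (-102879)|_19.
d_19(6, -102879) = 1/6859

Step 1 — x − y = 6 − (-102879) = 102885. Step 2 — v_19(102885) = 3 (factor: 102885 = (19^3 · 15); the sign does not affect v_p). Step 3 — |x − y|_19 = 19^{-3} = 1/6859.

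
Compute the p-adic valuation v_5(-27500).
v_5(-27500) = 4

v_5(n) is the largest exponent k such that 5^k divides n. Factor out: -27500 = -5^4 · 44. (Sign doesn't affect v_p.) So v_5(-27500) = 4.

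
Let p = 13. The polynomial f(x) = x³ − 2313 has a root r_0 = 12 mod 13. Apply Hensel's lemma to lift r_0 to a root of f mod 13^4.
r_3 = 5953 (mod 28561)

Hensel: r_{i+1} = r_i − f(r_i)/f′(r_i) mod 13^{i+2}, where f′(x) = 3x². Iterate:
  r_0 = 12 (mod 13)
  r_1 = 38 (mod 169)
  r_2 = 1559 (mod 2197)
  r_3 = 5953 (mod 28561)
Final: r = 5953 with f(r) ≡ 0 mod 13^4.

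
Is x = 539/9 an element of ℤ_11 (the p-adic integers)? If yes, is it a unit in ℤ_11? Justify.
x ∈ ℤ_11 but not a unit; v_11(x) = 1 > 0

ℤ_11 = {x ∈ ℚ_11 : v_11(x) ≥ 0} and ℤ_11^× = {x ∈ ℤ_11 : v_11(x) = 0}. Here v_11(539/9) = v_11(num) − v_11(den) = 1; compare against these criteria.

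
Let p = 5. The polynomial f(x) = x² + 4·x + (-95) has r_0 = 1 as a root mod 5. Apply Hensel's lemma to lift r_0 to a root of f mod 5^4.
r_3 = 166 (mod 625)

Hensel: r_{i+1} = r_i − f(r_i)·(f′(r_i))^{-1} mod 5^{i+2}, f′(x) = 2x + 4. Iterate:
  r_0 = 1 (mod 5)
  r_1 = 16 (mod 25)
  r_2 = 41 (mod 125)
  r_3 = 166 (mod 625)
Final: r = 166 satisfies f(r) ≡ 0 mod 5^4.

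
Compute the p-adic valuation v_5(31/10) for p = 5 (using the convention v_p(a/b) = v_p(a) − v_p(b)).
v_5(31/10) = -1

Factor powers of 5 from the numerator and denominator of the reduced fraction: 31 = 5^0 · 31 and 10 = 5^1 · 2. Apply v_p(a/b) = v_p(a) − v_p(b): v_5(31/10) = 0 − 1 = -1.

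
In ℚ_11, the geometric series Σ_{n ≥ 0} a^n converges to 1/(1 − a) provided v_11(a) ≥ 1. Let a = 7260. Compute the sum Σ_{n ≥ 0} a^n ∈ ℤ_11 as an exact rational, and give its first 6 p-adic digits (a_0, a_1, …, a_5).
Σ a^n = 1/(1 − a) = -1/7259;  first 6 digits = (1, 0, 5, 5, 3, 8)

v_11(a) = 2 ≥ 1, so the series converges in ℤ_11 to 1/(1 − a) = 1/(1 − 7260) = -1/7259. Expand this rational in ℤ_11: compute digits iteratively via d_i = x_i mod 11, x_{i+1} = (x_i − d_i)/11. The first 6 digits are (1, 0, 5, 5, 3, 8).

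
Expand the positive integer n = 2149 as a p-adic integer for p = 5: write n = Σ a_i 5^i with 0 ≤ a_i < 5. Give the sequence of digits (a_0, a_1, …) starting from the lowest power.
(a_0, a_1, …) = (4, 4, 0, 2, 3)

Repeated division by 5 gives the digits low-to-high: 2149 = 4 + 4·5^1 + 2·5^3 + 3·5^4. Digit sequence: (4, 4, 0, 2, 3).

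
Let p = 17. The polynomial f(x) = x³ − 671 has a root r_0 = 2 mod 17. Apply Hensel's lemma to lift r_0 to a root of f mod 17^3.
r_2 = 1141 (mod 4913)

Hensel: r_{i+1} = r_i − f(r_i)/f′(r_i) mod 17^{i+2}, where f′(x) = 3x². Iterate:
  r_0 = 2 (mod 17)
  r_1 = 274 (mod 289)
  r_2 = 1141 (mod 4913)
Final: r = 1141 with f(r) ≡ 0 mod 17^3.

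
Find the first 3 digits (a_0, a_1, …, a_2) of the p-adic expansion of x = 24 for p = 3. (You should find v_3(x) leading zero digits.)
(a_0, …, a_2) = (0, 2, 2)

v_3(24) = 1, so a_0 = ... = a_0 = 0. Factor out: x = 3^1 · u with u = 8 a unit in ℤ_3. Expand u iteratively via a_{v+i} = u_i mod 3, u_{i+1} = (u_i − a_{v+i})/3:
  u_0 = 8;  a_1 = 2;  u_1 = (u_0 − 2)/3 = 2
  u_1 = 2;  a_2 = 2;  u_2 = (u_1 − 2)/3 = 0
Digits: (0, 2, 2).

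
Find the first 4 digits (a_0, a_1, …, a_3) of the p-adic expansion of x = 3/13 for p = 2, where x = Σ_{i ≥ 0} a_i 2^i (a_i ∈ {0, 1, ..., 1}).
(a_0, …, a_3) = (1, 1, 1, 1)

v_2(3/13) = 0 (numerator and denominator both coprime to 2), so x ∈ ℤ_2^×. Compute digits iteratively via a_i = x_i mod 2, x_{i+1} = (x_i − a_i)/2, with x_0 = x:
  x_0 = 3/13;  a_0 = 1;  x_1 = (x_0 − 1)/2 = -5/13
  x_1 = -5/13;  a_1 = 1;  x_2 = (x_1 − 1)/2 = -9/13
  x_2 = -9/13;  a_2 = 1;  x_3 = (x_2 − 1)/2 = -11/13
  x_3 = -11/13;  a_3 = 1;  x_4 = (x_3 − 1)/2 = -12/13
Digits: (1, 1, 1, 1).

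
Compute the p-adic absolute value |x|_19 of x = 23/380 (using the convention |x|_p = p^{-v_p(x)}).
|23/380|_19 = 19

Step 1 — compute v_19(x) by factoring powers of 19 out of the numerator and denominator: v_19(23/380) = -1. Step 2 — apply |x|_p = p^{-v_p(x)} = 19^{1} = 19.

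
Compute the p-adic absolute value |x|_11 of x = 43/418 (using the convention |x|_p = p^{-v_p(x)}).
|43/418|_11 = 11

Step 1 — compute v_11(x) by factoring powers of 11 out of the numerator and denominator: v_11(43/418) = -1. Step 2 — apply |x|_p = p^{-v_p(x)} = 11^{1} = 11.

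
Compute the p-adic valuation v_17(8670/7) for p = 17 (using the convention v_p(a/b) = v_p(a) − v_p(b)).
v_17(8670/7) = 2

Factor powers of 17 from the numerator and denominator of the reduced fraction: 8670 = 17^2 · 30 and 7 = 17^0 · 7. Apply v_p(a/b) = v_p(a) − v_p(b): v_17(8670/7) = 2 − 0 = 2.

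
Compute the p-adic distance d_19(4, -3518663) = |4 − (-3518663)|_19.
d_19(4, -3518663) = 1/130321

Step 1 — x − y = 4 − (-3518663) = 3518667. Step 2 — v_19(3518667) = 4 (factor: 3518667 = (19^4 · 27); the sign does not affect v_p). Step 3 — |x − y|_19 = 19^{-4} = 1/130321.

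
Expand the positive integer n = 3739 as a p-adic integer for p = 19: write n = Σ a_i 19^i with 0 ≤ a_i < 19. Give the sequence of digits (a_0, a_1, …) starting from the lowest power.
(a_0, a_1, …) = (15, 6, 10)

Repeated division by 19 gives the digits low-to-high: 3739 = 15 + 6·19^1 + 10·19^2. Digit sequence: (15, 6, 10).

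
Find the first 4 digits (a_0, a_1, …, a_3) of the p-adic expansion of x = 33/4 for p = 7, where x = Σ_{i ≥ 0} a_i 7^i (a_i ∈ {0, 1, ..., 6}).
(a_0, …, a_3) = (3, 6, 1, 5)

v_7(33/4) = 0 (numerator and denominator both coprime to 7), so x ∈ ℤ_7^×. Compute digits iteratively via a_i = x_i mod 7, x_{i+1} = (x_i − a_i)/7, with x_0 = x:
  x_0 = 33/4;  a_0 = 3;  x_1 = (x_0 − 3)/7 = 3/4
  x_1 = 3/4;  a_1 = 6;  x_2 = (x_1 − 6)/7 = -3/4
  x_2 = -3/4;  a_2 = 1;  x_3 = (x_2 − 1)/7 = -1/4
  x_3 = -1/4;  a_3 = 5;  x_4 = (x_3 − 5)/7 = -3/4
Digits: (3, 6, 1, 5).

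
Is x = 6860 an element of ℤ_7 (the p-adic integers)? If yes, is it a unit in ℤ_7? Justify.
x ∈ ℤ_7 but not a unit; v_7(x) = 3 > 0

ℤ_7 = {x ∈ ℚ_7 : v_7(x) ≥ 0} and ℤ_7^× = {x ∈ ℤ_7 : v_7(x) = 0}. Here v_7(6860) = v_7(num) − v_7(den) = 3; compare against these criteria.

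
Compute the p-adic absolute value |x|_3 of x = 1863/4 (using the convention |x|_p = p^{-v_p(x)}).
|1863/4|_3 = 1/81

Step 1 — compute v_3(x) by factoring powers of 3 out of the numerator and denominator: v_3(1863/4) = 4. Step 2 — apply |x|_p = p^{-v_p(x)} = 3^{-4} = 1/81.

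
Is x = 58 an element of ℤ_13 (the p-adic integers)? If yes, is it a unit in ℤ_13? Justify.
x ∈ ℤ_13^× (unit); v_13(x) = 0

ℤ_13 = {x ∈ ℚ_13 : v_13(x) ≥ 0} and ℤ_13^× = {x ∈ ℤ_13 : v_13(x) = 0}. Here v_13(58) = v_13(num) − v_13(den) = 0; compare against these criteria.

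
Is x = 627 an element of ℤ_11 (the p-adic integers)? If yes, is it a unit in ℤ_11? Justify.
x ∈ ℤ_11 but not a unit; v_11(x) = 1 > 0

ℤ_11 = {x ∈ ℚ_11 : v_11(x) ≥ 0} and ℤ_11^× = {x ∈ ℤ_11 : v_11(x) = 0}. Here v_11(627) = v_11(num) − v_11(den) = 1; compare against these criteria.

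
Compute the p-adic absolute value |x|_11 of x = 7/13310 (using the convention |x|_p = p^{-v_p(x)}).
|7/13310|_11 = 1331

Step 1 — compute v_11(x) by factoring powers of 11 out of the numerator and denominator: v_11(7/13310) = -3. Step 2 — apply |x|_p = p^{-v_p(x)} = 11^{3} = 1331.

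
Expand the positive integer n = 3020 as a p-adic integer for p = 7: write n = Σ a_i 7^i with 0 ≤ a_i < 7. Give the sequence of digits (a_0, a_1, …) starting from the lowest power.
(a_0, a_1, …) = (3, 4, 5, 1, 1)

Repeated division by 7 gives the digits low-to-high: 3020 = 3 + 4·7^1 + 5·7^2 + 1·7^3 + 1·7^4. Digit sequence: (3, 4, 5, 1, 1).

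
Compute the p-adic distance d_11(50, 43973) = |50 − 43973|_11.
d_11(50, 43973) = 1/14641

Step 1 — x − y = 50 − 43973 = -43923. Step 2 — v_11(-43923) = 4 (factor: -43923 = −(11^4 · 3); the sign does not affect v_p). Step 3 — |x − y|_11 = 11^{-4} = 1/14641.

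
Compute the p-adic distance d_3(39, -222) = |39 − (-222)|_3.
d_3(39, -222) = 1/9

Step 1 — x − y = 39 − (-222) = 261. Step 2 — v_3(261) = 2 (factor: 261 = (3^2 · 29); the sign does not affect v_p). Step 3 — |x − y|_3 = 3^{-2} = 1/9.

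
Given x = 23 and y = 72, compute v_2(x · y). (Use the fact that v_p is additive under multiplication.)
v_2(1656) = 3

v_p(x) = 0 (factor: 23 = 2^0 · 23); v_p(y) = 3 (factor: 72 = 2^3 · 9). Additivity: v_p(xy) = v_p(x) + v_p(y) = 0 + 3 = 3. (Direct check: xy = 1656 = 2^3 · (207).)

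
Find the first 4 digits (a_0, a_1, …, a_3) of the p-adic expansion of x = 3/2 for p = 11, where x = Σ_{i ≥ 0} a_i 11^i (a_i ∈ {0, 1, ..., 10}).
(a_0, …, a_3) = (7, 5, 5, 5)

v_11(3/2) = 0 (numerator and denominator both coprime to 11), so x ∈ ℤ_11^×. Compute digits iteratively via a_i = x_i mod 11, x_{i+1} = (x_i − a_i)/11, with x_0 = x:
  x_0 = 3/2;  a_0 = 7;  x_1 = (x_0 − 7)/11 = -1/2
  x_1 = -1/2;  a_1 = 5;  x_2 = (x_1 − 5)/11 = -1/2
  x_2 = -1/2;  a_2 = 5;  x_3 = (x_2 − 5)/11 = -1/2
  x_3 = -1/2;  a_3 = 5;  x_4 = (x_3 − 5)/11 = -1/2
Digits: (7, 5, 5, 5).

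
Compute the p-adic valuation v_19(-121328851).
v_19(-121328851) = 5

v_19(n) is the largest exponent k such that 19^k divides n. Factor out: -121328851 = -19^5 · 49. (Sign doesn't affect v_p.) So v_19(-121328851) = 5.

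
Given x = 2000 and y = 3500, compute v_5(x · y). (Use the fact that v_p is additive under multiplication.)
v_5(7000000) = 6

v_p(x) = 3 (factor: 2000 = 5^3 · 16); v_p(y) = 3 (factor: 3500 = 5^3 · 28). Additivity: v_p(xy) = v_p(x) + v_p(y) = 3 + 3 = 6. (Direct check: xy = 7000000 = 5^6 · (448).)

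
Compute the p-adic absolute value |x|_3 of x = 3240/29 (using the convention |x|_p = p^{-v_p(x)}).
|3240/29|_3 = 1/81

Step 1 — compute v_3(x) by factoring powers of 3 out of the numerator and denominator: v_3(3240/29) = 4. Step 2 — apply |x|_p = p^{-v_p(x)} = 3^{-4} = 1/81.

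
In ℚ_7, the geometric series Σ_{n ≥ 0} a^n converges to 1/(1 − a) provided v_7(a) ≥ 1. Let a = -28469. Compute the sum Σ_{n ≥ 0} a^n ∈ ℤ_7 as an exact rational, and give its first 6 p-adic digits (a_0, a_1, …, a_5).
Σ a^n = 1/(1 − a) = 1/28470;  first 6 digits = (1, 0, 0, 1, 2, 5)

v_7(a) = 3 ≥ 1, so the series converges in ℤ_7 to 1/(1 − a) = 1/(1 − (-28469)) = 1/28470. Expand this rational in ℤ_7: compute digits iteratively via d_i = x_i mod 7, x_{i+1} = (x_i − d_i)/7. The first 6 digits are (1, 0, 0, 1, 2, 5).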